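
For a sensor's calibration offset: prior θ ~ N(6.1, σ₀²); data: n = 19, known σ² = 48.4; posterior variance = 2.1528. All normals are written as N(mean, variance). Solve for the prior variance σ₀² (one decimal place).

For the Normal–Normal model with known σ², precisions add: τ_n = τ₀ + n/σ².
So 1/σ₀² = 1/2.1528 − 19/48.4 = 0.464511 − 0.392562 = 0.071949.
Hence σ₀² = 1/0.071949 ≈ 13.9.

σ₀² = 13.9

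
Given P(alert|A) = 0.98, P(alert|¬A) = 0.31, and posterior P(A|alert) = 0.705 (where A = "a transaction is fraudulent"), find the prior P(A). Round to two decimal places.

P(A) = 0.43

In odds form, posterior odds = prior odds × likelihood ratio, so prior odds = posterior odds ÷ LR.
Posterior odds = 0.705/(1−0.705) = 2.3898. LR = 0.98/0.31 = 3.1613.
Prior odds = 2.3898/3.1613 = 0.7560, so P(A) = 0.7560/(1+0.7560) ≈ 0.43.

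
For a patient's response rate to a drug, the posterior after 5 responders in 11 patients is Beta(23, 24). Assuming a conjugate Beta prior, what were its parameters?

Beta is conjugate to the binomial likelihood: posterior = Beta(α+s, β+f).
Subtract the data counts: 23−5=18, 24−6=18.

Beta(18, 18)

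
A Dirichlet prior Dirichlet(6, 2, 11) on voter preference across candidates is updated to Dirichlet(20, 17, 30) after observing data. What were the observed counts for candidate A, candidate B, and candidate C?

counts (14, 15, 19)

For a Dirichlet(α) prior with multinomial counts c, the posterior is Dirichlet(α + c) componentwise.
Counts are posterior − prior componentwise: 20−6=14, 17−2=15, 30−11=19.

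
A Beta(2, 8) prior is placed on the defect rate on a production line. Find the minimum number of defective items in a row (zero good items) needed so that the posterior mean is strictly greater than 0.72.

k = 19

After k defective items and 0 good items the posterior is Beta(2+k, 8), with mean (2+k)/(2+8+k).
Set (2+k)/(10+k) > 0.72 and solve: k > (0.72·10 − 2)/(1 − 0.72) = 18.571.
The smallest integer exceeding 18.571 is 19.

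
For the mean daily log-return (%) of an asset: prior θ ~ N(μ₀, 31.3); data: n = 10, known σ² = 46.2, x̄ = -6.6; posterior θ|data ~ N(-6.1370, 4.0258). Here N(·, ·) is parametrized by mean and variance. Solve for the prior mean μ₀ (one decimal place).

μ₀ = -3.0

The posterior mean is a precision-weighted average: μ_n = (τ₀μ₀ + τ_data·x̄)/(τ₀+τ_data), with τ₀=1/σ₀² and τ_data=n/σ².
Here τ₀ = 1/31.3 = 0.031949 and τ_data = 10/46.2 = 0.216450, so τ_n = 0.248399.
Rearranging for μ₀: μ₀ = (μ_n·τ_n − τ_data·x̄)/τ₀ = (-6.1370·0.248399 − 0.216450·-6.6) / 0.031949 = -0.095855/0.031949 ≈ -3.0.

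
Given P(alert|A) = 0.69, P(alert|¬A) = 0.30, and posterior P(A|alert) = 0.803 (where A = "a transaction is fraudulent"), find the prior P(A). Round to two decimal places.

Bayes' rule in odds form gives O(A|E) = O(A)·[P(E|A)/P(E|¬A)], hence O(A) = O(A|E)/LR.
Posterior odds = 0.803/(1−0.803) = 4.0761. LR = 0.69/0.30 = 2.3000.
Prior odds = 4.0761/2.3000 = 1.7722, so P(A) = 1.7722/(1+1.7722) ≈ 0.64.

P(A) = 0.64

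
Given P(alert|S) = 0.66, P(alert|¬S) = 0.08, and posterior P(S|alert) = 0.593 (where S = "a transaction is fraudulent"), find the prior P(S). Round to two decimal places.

Bayes' rule in odds form gives O(S|E) = O(S)·[P(E|S)/P(E|¬S)], hence O(S) = O(S|E)/LR.
Posterior odds = 0.593/(1−0.593) = 1.4570. LR = 0.66/0.08 = 8.2500.
Prior odds = 1.4570/8.2500 = 0.1766, so P(S) = 0.1766/(1+0.1766) ≈ 0.15.

P(S) = 0.15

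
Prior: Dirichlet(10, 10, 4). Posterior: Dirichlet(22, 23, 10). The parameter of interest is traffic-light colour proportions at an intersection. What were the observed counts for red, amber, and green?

For a Dirichlet(α) prior with multinomial counts c, the posterior is Dirichlet(α + c) componentwise.
Counts are posterior − prior componentwise: 22−10=12, 23−10=13, 10−4=6.

counts (12, 13, 6)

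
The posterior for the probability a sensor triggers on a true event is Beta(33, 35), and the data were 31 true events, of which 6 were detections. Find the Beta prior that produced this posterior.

Beta is conjugate to the binomial likelihood: posterior = Beta(a+s, b+f).
So a = 33 − 6 = 27 and b = 35 − 25 = 10.

Beta(27, 10)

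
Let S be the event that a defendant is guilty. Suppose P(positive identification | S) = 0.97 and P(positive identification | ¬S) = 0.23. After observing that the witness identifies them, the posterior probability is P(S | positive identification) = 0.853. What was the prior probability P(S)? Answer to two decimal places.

In odds form, posterior odds = prior odds × likelihood ratio, so prior odds = posterior odds ÷ LR.
Posterior odds = 0.853/(1−0.853) = 5.8027. LR = 0.97/0.23 = 4.2174.
Prior odds = 5.8027/4.2174 = 1.3759, so P(S) = 1.3759/(1+1.3759) ≈ 0.58.

P(S) = 0.58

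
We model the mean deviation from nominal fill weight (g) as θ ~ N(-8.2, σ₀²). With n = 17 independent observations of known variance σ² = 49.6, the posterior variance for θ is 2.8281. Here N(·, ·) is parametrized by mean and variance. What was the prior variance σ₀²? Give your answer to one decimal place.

σ₀² = 92.1

Posterior precision equals prior precision plus data precision: 1/σ_n² = 1/σ₀² + n/σ².
So 1/σ₀² = 1/2.8281 − 17/49.6 = 0.353594 − 0.342742 = 0.010852.
Hence σ₀² = 1/0.010852 ≈ 92.1.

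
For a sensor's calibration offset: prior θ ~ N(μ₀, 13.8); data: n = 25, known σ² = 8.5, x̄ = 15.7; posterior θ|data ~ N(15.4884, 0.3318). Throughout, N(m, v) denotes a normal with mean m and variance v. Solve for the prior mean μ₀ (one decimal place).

μ₀ = 6.9

The posterior mean is a precision-weighted average: μ_n = (τ₀μ₀ + τ_data·x̄)/(τ₀+τ_data), with τ₀=1/σ₀² and τ_data=n/σ².
Here τ₀ = 1/13.8 = 0.072464 and τ_data = 25/8.5 = 2.941176, so τ_n = 3.013640.
Rearranging for μ₀: μ₀ = (μ_n·τ_n − τ_data·x̄)/τ₀ = (15.4884·3.013640 − 2.941176·15.7) / 0.072464 = 0.499999/0.072464 ≈ 6.9.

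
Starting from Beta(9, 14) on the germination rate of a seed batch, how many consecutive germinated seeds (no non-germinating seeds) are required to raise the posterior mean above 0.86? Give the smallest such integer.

After k germinated seeds and 0 non-germinating seeds the posterior is Beta(9+k, 14), with mean (9+k)/(9+14+k).
Set (9+k)/(23+k) > 0.86 and solve: k > (0.86·23 − 9)/(1 − 0.86) = 77.000.
The smallest integer exceeding 77.000 is 78, and checking k=78: (87)/(101) = 0.8614 > 0.86.

k = 78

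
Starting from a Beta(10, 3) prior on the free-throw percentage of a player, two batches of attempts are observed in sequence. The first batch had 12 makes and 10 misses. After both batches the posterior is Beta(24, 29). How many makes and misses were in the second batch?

Because Beta–binomial updating is additive in the counts, the combined data contributed (α_post−α_prior, β_post−β_prior) successes and failures.
Total across both batches: 24−10=14 makes, 29−3=26 misses.
Subtract the first batch: 14−12=2 makes and 26−10=16 misses.

2 makes and 16 misses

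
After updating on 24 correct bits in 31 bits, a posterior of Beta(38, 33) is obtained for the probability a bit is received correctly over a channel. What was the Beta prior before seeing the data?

Beta is conjugate to the binomial likelihood: posterior = Beta(α+s, β+f).
So α = 38 − 24 = 14 and β = 33 − 7 = 26.

Beta(14, 26)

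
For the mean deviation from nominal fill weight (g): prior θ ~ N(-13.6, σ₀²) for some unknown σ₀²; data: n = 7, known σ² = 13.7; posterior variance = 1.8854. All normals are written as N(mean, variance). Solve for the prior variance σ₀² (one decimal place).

For the Normal–Normal model with known σ², precisions add: τ_n = τ₀ + n/σ².
So 1/σ₀² = 1/1.8854 − 7/13.7 = 0.530391 − 0.510949 = 0.019442.
Hence σ₀² = 1/0.019442 ≈ 51.4.

σ₀² = 51.4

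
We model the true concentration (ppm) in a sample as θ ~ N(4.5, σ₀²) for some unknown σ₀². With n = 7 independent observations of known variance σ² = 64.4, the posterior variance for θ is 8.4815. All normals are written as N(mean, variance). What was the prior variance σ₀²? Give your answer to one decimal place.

Posterior precision equals prior precision plus data precision: 1/σ_n² = 1/σ₀² + n/σ².
So 1/σ₀² = 1/8.4815 − 7/64.4 = 0.117904 − 0.108696 = 0.009208.
Hence σ₀² = 1/0.009208 ≈ 108.6.

σ₀² = 108.6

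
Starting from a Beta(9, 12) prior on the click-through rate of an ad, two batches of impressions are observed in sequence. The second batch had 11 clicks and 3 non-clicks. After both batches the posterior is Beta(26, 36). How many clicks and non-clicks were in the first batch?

Sequential conjugate updates are equivalent to a single update on the pooled data, so total successes = posterior α − prior α and total failures = posterior β − prior β.
Total across both batches: 26−9=17 clicks, 36−12=24 non-clicks.
Subtract the second batch: 17−11=6 clicks and 24−3=21 non-clicks.

6 clicks and 21 non-clicks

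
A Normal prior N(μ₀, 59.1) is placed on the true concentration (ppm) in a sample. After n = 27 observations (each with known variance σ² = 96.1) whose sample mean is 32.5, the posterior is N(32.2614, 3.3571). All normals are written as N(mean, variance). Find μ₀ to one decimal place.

The posterior mean is a precision-weighted average: μ_n = (τ₀μ₀ + τ_data·x̄)/(τ₀+τ_data), with τ₀=1/σ₀² and τ_data=n/σ².
Here τ₀ = 1/59.1 = 0.016920 and τ_data = 27/96.1 = 0.280957, so τ_n = 0.297877.
Rearranging for μ₀: μ₀ = (μ_n·τ_n − τ_data·x̄)/τ₀ = (32.2614·0.297877 − 0.280957·32.5) / 0.016920 = 0.478827/0.016920 ≈ 28.3.

μ₀ = 28.3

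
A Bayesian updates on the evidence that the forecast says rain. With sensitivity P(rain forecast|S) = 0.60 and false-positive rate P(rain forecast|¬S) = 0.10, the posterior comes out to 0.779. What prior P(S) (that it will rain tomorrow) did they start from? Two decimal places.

P(S) = 0.37

Bayes' rule in odds form gives O(S|E) = O(S)·[P(E|S)/P(E|¬S)], hence O(S) = O(S|E)/LR.
Posterior odds = 0.779/(1−0.779) = 3.5249. LR = 0.60/0.10 = 6.0000.
Prior odds = 3.5249/6.0000 = 0.5875, so P(S) = 0.5875/(1+0.5875) ≈ 0.37.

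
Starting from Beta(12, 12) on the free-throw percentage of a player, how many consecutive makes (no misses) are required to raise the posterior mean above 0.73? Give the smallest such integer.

After k makes and 0 misses the posterior is Beta(12+k, 12), with mean (12+k)/(12+12+k).
Set (12+k)/(24+k) > 0.73 and solve: k > (0.73·24 − 12)/(1 − 0.73) = 20.444.
The smallest integer exceeding 20.444 is 21.

k = 21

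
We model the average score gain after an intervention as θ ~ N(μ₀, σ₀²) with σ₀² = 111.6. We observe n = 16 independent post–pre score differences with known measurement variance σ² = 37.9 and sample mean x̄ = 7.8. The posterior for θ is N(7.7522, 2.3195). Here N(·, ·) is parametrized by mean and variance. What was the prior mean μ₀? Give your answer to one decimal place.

μ₀ = 5.5

The posterior mean is a precision-weighted average: μ_n = (τ₀μ₀ + τ_data·x̄)/(τ₀+τ_data), with τ₀=1/σ₀² and τ_data=n/σ².
Here τ₀ = 1/111.6 = 0.008961 and τ_data = 16/37.9 = 0.422164, so τ_n = 0.431125.
Rearranging for μ₀: μ₀ = (μ_n·τ_n − τ_data·x̄)/τ₀ = (7.7522·0.431125 − 0.422164·7.8) / 0.008961 = 0.049288/0.008961 ≈ 5.5.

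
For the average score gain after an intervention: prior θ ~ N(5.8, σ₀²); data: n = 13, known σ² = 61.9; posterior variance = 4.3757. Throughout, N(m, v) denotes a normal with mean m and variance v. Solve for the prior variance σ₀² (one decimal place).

For the Normal–Normal model with known σ², precisions add: τ_n = τ₀ + n/σ².
So 1/σ₀² = 1/4.3757 − 13/61.9 = 0.228535 − 0.210016 = 0.018519.
Hence σ₀² = 1/0.018519 ≈ 54.0.

σ₀² = 54.0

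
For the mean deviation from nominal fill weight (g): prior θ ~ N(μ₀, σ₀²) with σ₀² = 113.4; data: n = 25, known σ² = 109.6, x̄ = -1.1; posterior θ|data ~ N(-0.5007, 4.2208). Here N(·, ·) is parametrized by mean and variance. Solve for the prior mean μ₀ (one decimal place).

μ₀ = 15.0

The posterior mean is a precision-weighted average: μ_n = (τ₀μ₀ + τ_data·x̄)/(τ₀+τ_data), with τ₀=1/σ₀² and τ_data=n/σ².
Here τ₀ = 1/113.4 = 0.008818 and τ_data = 25/109.6 = 0.228102, so τ_n = 0.236920.
Rearranging for μ₀: μ₀ = (μ_n·τ_n − τ_data·x̄)/τ₀ = (-0.5007·0.236920 − 0.228102·-1.1) / 0.008818 = 0.132286/0.008818 ≈ 15.0.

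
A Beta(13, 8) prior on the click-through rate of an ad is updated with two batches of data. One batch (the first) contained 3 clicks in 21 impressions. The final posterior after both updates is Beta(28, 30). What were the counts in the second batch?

12 clicks and 4 non-clicks

Because Beta–binomial updating is additive in the counts, the combined data contributed (α_post−α_prior, β_post−β_prior) successes and failures.
Total across both batches: 28−13=15 clicks, 30−8=22 non-clicks.
Subtract the first batch: 15−3=12 clicks and 22−18=4 non-clicks.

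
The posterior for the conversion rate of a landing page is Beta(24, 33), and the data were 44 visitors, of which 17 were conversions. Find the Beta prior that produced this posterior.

Beta(7, 6)

Beta is conjugate to the binomial likelihood: posterior = Beta(a+s, b+f).
Subtract the data counts: 24−17=7, 33−27=6.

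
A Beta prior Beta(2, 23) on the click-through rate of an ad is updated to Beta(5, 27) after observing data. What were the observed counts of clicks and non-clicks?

3 clicks and 4 non-clicks

Beta is conjugate to the binomial likelihood: posterior = Beta(α+s, β+f).
So s = 5 − 2 = 3 and f = 27 − 23 = 4.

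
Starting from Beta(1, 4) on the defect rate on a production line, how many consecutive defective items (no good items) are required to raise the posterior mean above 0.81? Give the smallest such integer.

k = 17

After k defective items and 0 good items the posterior is Beta(1+k, 4), with mean (1+k)/(1+4+k).
Set (1+k)/(5+k) > 0.81 and solve: k > (0.81·5 − 1)/(1 − 0.81) = 16.053.
The smallest integer exceeding 16.053 is 17, and checking k=17: (18)/(22) = 0.8182 > 0.81.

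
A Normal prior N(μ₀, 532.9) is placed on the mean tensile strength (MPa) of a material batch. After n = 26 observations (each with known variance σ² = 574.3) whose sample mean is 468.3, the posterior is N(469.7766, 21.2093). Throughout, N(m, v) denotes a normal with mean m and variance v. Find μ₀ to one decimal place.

μ₀ = 505.4

The posterior mean is a precision-weighted average: μ_n = (τ₀μ₀ + τ_data·x̄)/(τ₀+τ_data), with τ₀=1/σ₀² and τ_data=n/σ².
Here τ₀ = 1/532.9 = 0.001877 and τ_data = 26/574.3 = 0.045273, so τ_n = 0.047150.
Rearranging for μ₀: μ₀ = (μ_n·τ_n − τ_data·x̄)/τ₀ = (469.7766·0.047150 − 0.045273·468.3) / 0.001877 = 0.948621/0.001877 ≈ 505.4.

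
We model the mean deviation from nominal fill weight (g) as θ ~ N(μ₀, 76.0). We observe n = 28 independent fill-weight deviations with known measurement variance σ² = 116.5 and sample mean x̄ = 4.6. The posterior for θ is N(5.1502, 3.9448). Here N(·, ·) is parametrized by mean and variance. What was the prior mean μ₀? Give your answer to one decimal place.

μ₀ = 15.2

The posterior mean is a precision-weighted average: μ_n = (τ₀μ₀ + τ_data·x̄)/(τ₀+τ_data), with τ₀=1/σ₀² and τ_data=n/σ².
Here τ₀ = 1/76.0 = 0.013158 and τ_data = 28/116.5 = 0.240343, so τ_n = 0.253501.
Rearranging for μ₀: μ₀ = (μ_n·τ_n − τ_data·x̄)/τ₀ = (5.1502·0.253501 − 0.240343·4.6) / 0.013158 = 0.200003/0.013158 ≈ 15.2.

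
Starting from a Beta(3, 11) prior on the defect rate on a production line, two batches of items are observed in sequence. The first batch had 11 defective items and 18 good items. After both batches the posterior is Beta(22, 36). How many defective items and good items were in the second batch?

8 defective items and 7 good items

Sequential conjugate updates are equivalent to a single update on the pooled data, so total successes = posterior α − prior α and total failures = posterior β − prior β.
Total across both batches: 22−3=19 defective items, 36−11=25 good items.
Subtract the first batch: 19−11=8 defective items and 25−18=7 good items.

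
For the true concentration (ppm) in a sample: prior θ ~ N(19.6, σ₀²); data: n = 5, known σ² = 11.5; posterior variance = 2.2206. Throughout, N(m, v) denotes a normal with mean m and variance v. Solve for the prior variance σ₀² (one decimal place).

Posterior precision equals prior precision plus data precision: 1/σ_n² = 1/σ₀² + n/σ².
So 1/σ₀² = 1/2.2206 − 5/11.5 = 0.450329 − 0.434783 = 0.015546.
Hence σ₀² = 1/0.015546 ≈ 64.3.

σ₀² = 64.3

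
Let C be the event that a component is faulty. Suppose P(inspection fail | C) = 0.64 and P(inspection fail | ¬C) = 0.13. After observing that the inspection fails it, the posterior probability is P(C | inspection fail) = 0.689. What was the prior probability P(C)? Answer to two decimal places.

P(C) = 0.31

Bayes' rule in odds form gives O(C|E) = O(C)·[P(E|C)/P(E|¬C)], hence O(C) = O(C|E)/LR.
Posterior odds = 0.689/(1−0.689) = 2.2154. LR = 0.64/0.13 = 4.9231.
Prior odds = 2.2154/4.9231 = 0.4500, so P(C) = 0.4500/(1+0.4500) ≈ 0.31.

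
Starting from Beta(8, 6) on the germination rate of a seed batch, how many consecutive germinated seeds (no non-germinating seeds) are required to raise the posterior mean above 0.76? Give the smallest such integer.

k = 12

After k germinated seeds and 0 non-germinating seeds the posterior is Beta(8+k, 6), with mean (8+k)/(8+6+k).
Set (8+k)/(14+k) > 0.76 and solve: k > (0.76·14 − 8)/(1 − 0.76) = 11.000.
The smallest integer exceeding 11.000 is 12, and checking k=12: (20)/(26) = 0.7692 > 0.76.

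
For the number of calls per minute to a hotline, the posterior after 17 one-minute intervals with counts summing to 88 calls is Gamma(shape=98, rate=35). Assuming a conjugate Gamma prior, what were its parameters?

Gamma–Poisson conjugacy: posterior shape = α + Σxᵢ, posterior rate = β + n.
So α = 98 − 88 = 10 and β = 35 − 17 = 18.

Gamma(shape=10, rate=18)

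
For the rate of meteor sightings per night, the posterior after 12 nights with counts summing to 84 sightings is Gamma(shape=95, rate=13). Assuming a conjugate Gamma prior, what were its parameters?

Gamma(shape=11, rate=1)

Gamma–Poisson conjugacy: posterior shape = α + Σxᵢ, posterior rate = β + n.
So α = 95 − 84 = 11 and β = 13 − 12 = 1.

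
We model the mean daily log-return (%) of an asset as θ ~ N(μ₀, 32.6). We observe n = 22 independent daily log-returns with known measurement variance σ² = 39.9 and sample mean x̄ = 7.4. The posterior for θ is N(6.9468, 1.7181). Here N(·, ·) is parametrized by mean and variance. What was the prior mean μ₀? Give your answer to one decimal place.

With known observation variance, the Normal–Normal posterior has precision τ_n = τ₀ + n/σ² and mean μ_n = (τ₀μ₀ + (n/σ²)x̄)/τ_n.
Here τ₀ = 1/32.6 = 0.030675 and τ_data = 22/39.9 = 0.551378, so τ_n = 0.582053.
Rearranging for μ₀: μ₀ = (μ_n·τ_n − τ_data·x̄)/τ₀ = (6.9468·0.582053 − 0.551378·7.4) / 0.030675 = -0.036791/0.030675 ≈ -1.2.

μ₀ = -1.2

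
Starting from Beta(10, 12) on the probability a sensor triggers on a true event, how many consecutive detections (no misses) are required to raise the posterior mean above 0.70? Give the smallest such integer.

k = 19

After k detections and 0 misses the posterior is Beta(10+k, 12), with mean (10+k)/(10+12+k).
Set (10+k)/(22+k) > 0.70 and solve: k > (0.70·22 − 10)/(1 − 0.70) = 18.000.
The smallest integer exceeding 18.000 is 19.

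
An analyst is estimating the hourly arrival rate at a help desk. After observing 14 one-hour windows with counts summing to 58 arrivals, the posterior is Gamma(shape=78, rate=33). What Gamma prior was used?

Gamma(shape=20, rate=19)

A Gamma(α, β) prior (rate parametrization) on a Poisson rate with n observations summing to S gives posterior Gamma(α+S, β+n).
So α = 78 − 58 = 20 and β = 33 − 14 = 19.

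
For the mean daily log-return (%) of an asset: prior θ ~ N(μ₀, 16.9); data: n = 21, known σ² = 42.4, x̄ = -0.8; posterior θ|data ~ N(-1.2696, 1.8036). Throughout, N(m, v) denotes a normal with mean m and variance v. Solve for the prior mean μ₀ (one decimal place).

μ₀ = -5.2

The posterior mean is a precision-weighted average: μ_n = (τ₀μ₀ + τ_data·x̄)/(τ₀+τ_data), with τ₀=1/σ₀² and τ_data=n/σ².
Here τ₀ = 1/16.9 = 0.059172 and τ_data = 21/42.4 = 0.495283, so τ_n = 0.554455.
Rearranging for μ₀: μ₀ = (μ_n·τ_n − τ_data·x̄)/τ₀ = (-1.2696·0.554455 − 0.495283·-0.8) / 0.059172 = -0.307710/0.059172 ≈ -5.2.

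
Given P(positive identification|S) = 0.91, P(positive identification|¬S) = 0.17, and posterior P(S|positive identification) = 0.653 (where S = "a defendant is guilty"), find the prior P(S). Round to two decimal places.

P(S) = 0.26

In odds form, posterior odds = prior odds × likelihood ratio, so prior odds = posterior odds ÷ LR.
Posterior odds = 0.653/(1−0.653) = 1.8818. LR = 0.91/0.17 = 5.3529.
Prior odds = 1.8818/5.3529 = 0.3515, so P(S) = 0.3515/(1+0.3515) ≈ 0.26.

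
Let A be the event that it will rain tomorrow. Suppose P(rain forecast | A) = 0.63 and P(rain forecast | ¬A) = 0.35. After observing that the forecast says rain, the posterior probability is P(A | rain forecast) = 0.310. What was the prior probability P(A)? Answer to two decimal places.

In odds form, posterior odds = prior odds × likelihood ratio, so prior odds = posterior odds ÷ LR.
Posterior odds = 0.310/(1−0.310) = 0.4493. LR = 0.63/0.35 = 1.8000.
Prior odds = 0.4493/1.8000 = 0.2496, so P(A) = 0.2496/(1+0.2496) ≈ 0.20.

P(A) = 0.20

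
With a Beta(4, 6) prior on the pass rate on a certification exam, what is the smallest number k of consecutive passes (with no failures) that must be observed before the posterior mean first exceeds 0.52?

After k passes and 0 failures the posterior is Beta(4+k, 6), with mean (4+k)/(4+6+k).
Set (4+k)/(10+k) > 0.52 and solve: k > (0.52·10 − 4)/(1 − 0.52) = 2.500.
The smallest integer exceeding 2.500 is 3, and checking k=3: (7)/(13) = 0.5385 > 0.52.

k = 3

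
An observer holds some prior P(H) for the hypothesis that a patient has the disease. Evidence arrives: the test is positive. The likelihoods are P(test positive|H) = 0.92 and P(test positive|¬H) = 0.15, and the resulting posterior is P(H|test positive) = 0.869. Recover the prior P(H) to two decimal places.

P(H) = 0.52

Bayes' rule in odds form gives O(H|E) = O(H)·[P(E|H)/P(E|¬H)], hence O(H) = O(H|E)/LR.
Posterior odds = 0.869/(1−0.869) = 6.6336. LR = 0.92/0.15 = 6.1333.
Prior odds = 6.6336/6.1333 = 1.0816, so P(H) = 1.0816/(1+1.0816) ≈ 0.52.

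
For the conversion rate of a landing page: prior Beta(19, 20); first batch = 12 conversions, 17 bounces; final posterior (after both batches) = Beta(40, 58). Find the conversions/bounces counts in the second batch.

Sequential conjugate updates are equivalent to a single update on the pooled data, so total successes = posterior α − prior α and total failures = posterior β − prior β.
Total across both batches: 40−19=21 conversions, 58−20=38 bounces.
Subtract the first batch: 21−12=9 conversions and 38−17=21 bounces.

9 conversions and 21 bounces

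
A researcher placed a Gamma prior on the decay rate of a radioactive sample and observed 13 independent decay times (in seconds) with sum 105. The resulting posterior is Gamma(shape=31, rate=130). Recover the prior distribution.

Gamma–exponential conjugacy: posterior shape = α + n, posterior rate = β + Σtᵢ.
So α = 31 − 13 = 18 and β = 130 − 105 = 25.

Gamma(shape=18, rate=25)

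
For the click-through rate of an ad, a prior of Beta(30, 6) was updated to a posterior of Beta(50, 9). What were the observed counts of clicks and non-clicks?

20 clicks and 3 non-clicks

A Beta(α, β) prior with s successes and f failures in binomial data gives a Beta(α+s, β+f) posterior.
So s = 50 − 30 = 20 and f = 9 − 6 = 3.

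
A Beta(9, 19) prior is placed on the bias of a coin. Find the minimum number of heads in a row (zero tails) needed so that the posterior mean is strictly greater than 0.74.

k = 46

After k heads and 0 tails the posterior is Beta(9+k, 19), with mean (9+k)/(9+19+k).
Set (9+k)/(28+k) > 0.74 and solve: k > (0.74·28 − 9)/(1 − 0.74) = 45.077.
The smallest integer exceeding 45.077 is 46, and checking k=46: (55)/(74) = 0.7432 > 0.74.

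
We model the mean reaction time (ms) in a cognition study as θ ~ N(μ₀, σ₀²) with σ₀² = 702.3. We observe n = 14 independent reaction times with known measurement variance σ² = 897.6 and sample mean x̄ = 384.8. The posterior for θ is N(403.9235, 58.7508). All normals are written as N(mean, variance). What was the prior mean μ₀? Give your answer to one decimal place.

μ₀ = 613.4

The posterior mean is a precision-weighted average: μ_n = (τ₀μ₀ + τ_data·x̄)/(τ₀+τ_data), with τ₀=1/σ₀² and τ_data=n/σ².
Here τ₀ = 1/702.3 = 0.001424 and τ_data = 14/897.6 = 0.015597, so τ_n = 0.017021.
Rearranging for μ₀: μ₀ = (μ_n·τ_n − τ_data·x̄)/τ₀ = (403.9235·0.017021 − 0.015597·384.8) / 0.001424 = 0.873456/0.001424 ≈ 613.4.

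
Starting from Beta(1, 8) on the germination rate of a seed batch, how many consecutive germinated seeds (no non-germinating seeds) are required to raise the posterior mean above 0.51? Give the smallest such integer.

After k germinated seeds and 0 non-germinating seeds the posterior is Beta(1+k, 8), with mean (1+k)/(1+8+k).
Set (1+k)/(9+k) > 0.51 and solve: k > (0.51·9 − 1)/(1 − 0.51) = 7.327.
The smallest integer exceeding 7.327 is 8, and checking k=8: (9)/(17) = 0.5294 > 0.51.

k = 8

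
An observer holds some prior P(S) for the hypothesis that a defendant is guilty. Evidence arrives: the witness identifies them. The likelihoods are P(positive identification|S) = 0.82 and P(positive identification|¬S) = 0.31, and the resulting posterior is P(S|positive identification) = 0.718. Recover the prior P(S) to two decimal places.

P(S) = 0.49

Bayes' rule in odds form gives O(S|E) = O(S)·[P(E|S)/P(E|¬S)], hence O(S) = O(S|E)/LR.
Posterior odds = 0.718/(1−0.718) = 2.5461. LR = 0.82/0.31 = 2.6452.
Prior odds = 2.5461/2.6452 = 0.9625, so P(S) = 0.9625/(1+0.9625) ≈ 0.49.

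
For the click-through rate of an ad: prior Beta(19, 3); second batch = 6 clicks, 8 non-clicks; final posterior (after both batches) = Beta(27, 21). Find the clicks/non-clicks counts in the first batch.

Because Beta–binomial updating is additive in the counts, the combined data contributed (α_post−α_prior, β_post−β_prior) successes and failures.
Total across both batches: 27−19=8 clicks, 21−3=18 non-clicks.
Subtract the second batch: 8−6=2 clicks and 18−8=10 non-clicks.

2 clicks and 10 non-clicks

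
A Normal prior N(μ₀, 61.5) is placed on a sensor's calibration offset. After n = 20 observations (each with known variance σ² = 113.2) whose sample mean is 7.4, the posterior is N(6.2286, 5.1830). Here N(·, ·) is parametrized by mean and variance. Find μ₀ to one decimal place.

The posterior mean is a precision-weighted average: μ_n = (τ₀μ₀ + τ_data·x̄)/(τ₀+τ_data), with τ₀=1/σ₀² and τ_data=n/σ².
Here τ₀ = 1/61.5 = 0.016260 and τ_data = 20/113.2 = 0.176678, so τ_n = 0.192938.
Rearranging for μ₀: μ₀ = (μ_n·τ_n − τ_data·x̄)/τ₀ = (6.2286·0.192938 − 0.176678·7.4) / 0.016260 = -0.105684/0.016260 ≈ -6.5.

μ₀ = -6.5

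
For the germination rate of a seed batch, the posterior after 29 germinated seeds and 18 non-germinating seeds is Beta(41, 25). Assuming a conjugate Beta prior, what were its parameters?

A Beta(a, b) prior with s successes and f failures in binomial data gives a Beta(a+s, b+f) posterior.
So a = 41 − 29 = 12 and b = 25 − 18 = 7.

Beta(12, 7)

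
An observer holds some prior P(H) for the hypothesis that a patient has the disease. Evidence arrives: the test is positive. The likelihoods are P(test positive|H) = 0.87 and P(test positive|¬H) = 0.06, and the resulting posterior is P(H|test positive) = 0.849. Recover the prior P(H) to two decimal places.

In odds form, posterior odds = prior odds × likelihood ratio, so prior odds = posterior odds ÷ LR.
Posterior odds = 0.849/(1−0.849) = 5.6225. LR = 0.87/0.06 = 14.5000.
Prior odds = 5.6225/14.5000 = 0.3878, so P(H) = 0.3878/(1+0.3878) ≈ 0.28.

P(H) = 0.28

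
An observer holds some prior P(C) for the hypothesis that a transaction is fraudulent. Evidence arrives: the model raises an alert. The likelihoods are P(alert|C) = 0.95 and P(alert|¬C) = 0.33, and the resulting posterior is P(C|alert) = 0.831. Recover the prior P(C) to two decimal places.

In odds form, posterior odds = prior odds × likelihood ratio, so prior odds = posterior odds ÷ LR.
Posterior odds = 0.831/(1−0.831) = 4.9172. LR = 0.95/0.33 = 2.8788.
Prior odds = 4.9172/2.8788 = 1.7081, so P(C) = 1.7081/(1+1.7081) ≈ 0.63.

P(C) = 0.63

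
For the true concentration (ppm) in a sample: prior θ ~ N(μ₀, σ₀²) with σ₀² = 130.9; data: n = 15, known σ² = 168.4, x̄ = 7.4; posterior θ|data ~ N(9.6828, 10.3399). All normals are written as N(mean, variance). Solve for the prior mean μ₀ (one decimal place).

With known observation variance, the Normal–Normal posterior has precision τ_n = τ₀ + n/σ² and mean μ_n = (τ₀μ₀ + (n/σ²)x̄)/τ_n.
Here τ₀ = 1/130.9 = 0.007639 and τ_data = 15/168.4 = 0.089074, so τ_n = 0.096713.
Rearranging for μ₀: μ₀ = (μ_n·τ_n − τ_data·x̄)/τ₀ = (9.6828·0.096713 − 0.089074·7.4) / 0.007639 = 0.277305/0.007639 ≈ 36.3.

μ₀ = 36.3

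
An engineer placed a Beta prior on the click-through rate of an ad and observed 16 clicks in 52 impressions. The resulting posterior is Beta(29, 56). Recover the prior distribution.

Under Beta–binomial conjugacy the posterior parameters are (a+s, b+f).
So a = 29 − 16 = 13 and b = 56 − 36 = 20.

Beta(13, 20)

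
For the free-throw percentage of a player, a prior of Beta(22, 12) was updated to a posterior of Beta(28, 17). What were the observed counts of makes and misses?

6 makes and 5 misses

Beta is conjugate to the binomial likelihood: posterior = Beta(α+s, β+f).
So s = 28 − 22 = 6 and f = 17 − 12 = 5.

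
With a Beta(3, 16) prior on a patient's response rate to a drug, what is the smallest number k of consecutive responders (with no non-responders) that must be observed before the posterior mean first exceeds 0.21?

k = 2

After k responders and 0 non-responders the posterior is Beta(3+k, 16), with mean (3+k)/(3+16+k).
Set (3+k)/(19+k) > 0.21 and solve: k > (0.21·19 − 3)/(1 − 0.21) = 1.253.
The smallest integer exceeding 1.253 is 2, and checking k=2: (5)/(21) = 0.2381 > 0.21.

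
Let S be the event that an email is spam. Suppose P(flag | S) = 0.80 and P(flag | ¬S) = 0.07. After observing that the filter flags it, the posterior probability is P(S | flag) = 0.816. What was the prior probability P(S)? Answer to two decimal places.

P(S) = 0.28

In odds form, posterior odds = prior odds × likelihood ratio, so prior odds = posterior odds ÷ LR.
Posterior odds = 0.816/(1−0.816) = 4.4348. LR = 0.80/0.07 = 11.4286.
Prior odds = 4.4348/11.4286 = 0.3880, so P(S) = 0.3880/(1+0.3880) ≈ 0.28.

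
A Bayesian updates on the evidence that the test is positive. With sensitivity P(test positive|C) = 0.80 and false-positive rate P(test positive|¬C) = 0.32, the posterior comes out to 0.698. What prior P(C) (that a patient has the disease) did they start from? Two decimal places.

P(C) = 0.48

In odds form, posterior odds = prior odds × likelihood ratio, so prior odds = posterior odds ÷ LR.
Posterior odds = 0.698/(1−0.698) = 2.3113. LR = 0.80/0.32 = 2.5000.
Prior odds = 2.3113/2.5000 = 0.9245, so P(C) = 0.9245/(1+0.9245) ≈ 0.48.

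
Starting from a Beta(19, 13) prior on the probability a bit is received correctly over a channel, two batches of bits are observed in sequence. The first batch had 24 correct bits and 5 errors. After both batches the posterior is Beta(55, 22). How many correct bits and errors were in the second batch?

Because Beta–binomial updating is additive in the counts, the combined data contributed (α_post−α_prior, β_post−β_prior) successes and failures.
Total across both batches: 55−19=36 correct bits, 22−13=9 errors.
Subtract the first batch: 36−24=12 correct bits and 9−5=4 errors.

12 correct bits and 4 errors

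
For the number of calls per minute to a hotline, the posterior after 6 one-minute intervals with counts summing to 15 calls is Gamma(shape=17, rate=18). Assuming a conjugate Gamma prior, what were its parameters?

A Gamma(α, β) prior (rate parametrization) on a Poisson rate with n observations summing to S gives posterior Gamma(α+S, β+n).
So α = 17 − 15 = 2 and β = 18 − 6 = 12.

Gamma(shape=2, rate=12)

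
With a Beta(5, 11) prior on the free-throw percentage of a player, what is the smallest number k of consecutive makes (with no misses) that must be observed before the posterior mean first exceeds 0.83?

k = 49

After k makes and 0 misses the posterior is Beta(5+k, 11), with mean (5+k)/(5+11+k).
Set (5+k)/(16+k) > 0.83 and solve: k > (0.83·16 − 5)/(1 − 0.83) = 48.706.
The smallest integer exceeding 48.706 is 49.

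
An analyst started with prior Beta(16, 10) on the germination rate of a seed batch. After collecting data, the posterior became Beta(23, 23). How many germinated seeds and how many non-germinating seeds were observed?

7 germinated seeds and 13 non-germinating seeds

Beta is conjugate to the binomial likelihood: posterior = Beta(a+s, b+f).
Match parameters: s=23−16=7, f=23−10=13.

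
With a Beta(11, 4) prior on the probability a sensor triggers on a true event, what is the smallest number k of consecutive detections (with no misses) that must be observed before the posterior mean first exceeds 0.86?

After k detections and 0 misses the posterior is Beta(11+k, 4), with mean (11+k)/(11+4+k).
Set (11+k)/(15+k) > 0.86 and solve: k > (0.86·15 − 11)/(1 − 0.86) = 13.571.
The smallest integer exceeding 13.571 is 14.

k = 14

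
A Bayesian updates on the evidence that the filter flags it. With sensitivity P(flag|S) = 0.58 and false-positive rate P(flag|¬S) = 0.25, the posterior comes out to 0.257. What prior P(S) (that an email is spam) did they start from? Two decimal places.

Bayes' rule in odds form gives O(S|E) = O(S)·[P(E|S)/P(E|¬S)], hence O(S) = O(S|E)/LR.
Posterior odds = 0.257/(1−0.257) = 0.3459. LR = 0.58/0.25 = 2.3200.
Prior odds = 0.3459/2.3200 = 0.1491, so P(S) = 0.1491/(1+0.1491) ≈ 0.13.

P(S) = 0.13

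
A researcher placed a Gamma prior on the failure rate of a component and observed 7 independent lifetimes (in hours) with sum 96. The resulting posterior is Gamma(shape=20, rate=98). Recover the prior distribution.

For an exponential likelihood with a Gamma(α, β) prior on the rate, n observations with total T give posterior Gamma(α+n, β+T).
So α = 20 − 7 = 13 and β = 98 − 96 = 2.

Gamma(shape=13, rate=2)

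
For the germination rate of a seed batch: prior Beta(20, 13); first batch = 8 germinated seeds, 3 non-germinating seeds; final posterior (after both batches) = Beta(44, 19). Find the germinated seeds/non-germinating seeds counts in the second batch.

Sequential conjugate updates are equivalent to a single update on the pooled data, so total successes = posterior α − prior α and total failures = posterior β − prior β.
Total across both batches: 44−20=24 germinated seeds, 19−13=6 non-germinating seeds.
Subtract the first batch: 24−8=16 germinated seeds and 6−3=3 non-germinating seeds.

16 germinated seeds and 3 non-germinating seeds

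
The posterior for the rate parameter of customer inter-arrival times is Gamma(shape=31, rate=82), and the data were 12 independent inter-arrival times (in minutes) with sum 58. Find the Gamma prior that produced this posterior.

For an exponential likelihood with a Gamma(α, β) prior on the rate, n observations with total T give posterior Gamma(α+n, β+T).
So α = 31 − 12 = 19 and β = 82 − 58 = 24.

Gamma(shape=19, rate=24)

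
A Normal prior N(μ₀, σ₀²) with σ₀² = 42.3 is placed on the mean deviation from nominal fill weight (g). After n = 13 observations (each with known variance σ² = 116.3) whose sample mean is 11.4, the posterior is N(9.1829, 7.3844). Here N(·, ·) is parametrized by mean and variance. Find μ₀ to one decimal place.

The posterior mean is a precision-weighted average: μ_n = (τ₀μ₀ + τ_data·x̄)/(τ₀+τ_data), with τ₀=1/σ₀² and τ_data=n/σ².
Here τ₀ = 1/42.3 = 0.023641 and τ_data = 13/116.3 = 0.111780, so τ_n = 0.135421.
Rearranging for μ₀: μ₀ = (μ_n·τ_n − τ_data·x̄)/τ₀ = (9.1829·0.135421 − 0.111780·11.4) / 0.023641 = -0.030734/0.023641 ≈ -1.3.

μ₀ = -1.3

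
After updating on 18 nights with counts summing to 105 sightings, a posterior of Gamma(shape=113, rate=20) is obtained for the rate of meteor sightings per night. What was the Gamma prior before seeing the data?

Gamma(shape=8, rate=2)

A Gamma(α, β) prior (rate parametrization) on a Poisson rate with n observations summing to S gives posterior Gamma(α+S, β+n).
So α = 113 − 105 = 8 and β = 20 − 18 = 2.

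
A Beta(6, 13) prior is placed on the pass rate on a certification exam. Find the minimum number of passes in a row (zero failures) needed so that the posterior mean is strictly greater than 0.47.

After k passes and 0 failures the posterior is Beta(6+k, 13), with mean (6+k)/(6+13+k).
Set (6+k)/(19+k) > 0.47 and solve: k > (0.47·19 − 6)/(1 − 0.47) = 5.528.
The smallest integer exceeding 5.528 is 6, and checking k=6: (12)/(25) = 0.4800 > 0.47.

k = 6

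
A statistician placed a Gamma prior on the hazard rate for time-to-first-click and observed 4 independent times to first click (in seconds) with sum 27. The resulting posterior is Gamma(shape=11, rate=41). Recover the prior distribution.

For an exponential likelihood with a Gamma(α, β) prior on the rate, n observations with total T give posterior Gamma(α+n, β+T).
So α = 11 − 4 = 7 and β = 41 − 27 = 14.

Gamma(shape=7, rate=14)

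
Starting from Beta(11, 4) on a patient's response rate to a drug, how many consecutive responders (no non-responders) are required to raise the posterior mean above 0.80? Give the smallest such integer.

k = 6

After k responders and 0 non-responders the posterior is Beta(11+k, 4), with mean (11+k)/(11+4+k).
Set (11+k)/(15+k) > 0.80 and solve: k > (0.80·15 − 11)/(1 − 0.80) = 5.000.
The smallest integer exceeding 5.000 is 6.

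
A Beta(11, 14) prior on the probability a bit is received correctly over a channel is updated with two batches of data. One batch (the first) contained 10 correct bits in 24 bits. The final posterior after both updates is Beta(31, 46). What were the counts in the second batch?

10 correct bits and 18 errors

Sequential conjugate updates are equivalent to a single update on the pooled data, so total successes = posterior α − prior α and total failures = posterior β − prior β.
Total across both batches: 31−11=20 correct bits, 46−14=32 errors.
Subtract the first batch: 20−10=10 correct bits and 32−14=18 errors.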